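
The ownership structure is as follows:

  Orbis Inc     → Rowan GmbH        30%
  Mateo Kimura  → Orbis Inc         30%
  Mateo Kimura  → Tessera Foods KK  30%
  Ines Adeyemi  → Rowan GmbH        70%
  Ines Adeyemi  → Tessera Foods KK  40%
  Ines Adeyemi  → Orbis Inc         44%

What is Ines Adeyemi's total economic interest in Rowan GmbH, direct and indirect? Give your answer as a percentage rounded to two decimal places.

83.20%

Ines reaches Rowan along 2 paths.
Direct stake: 70% = 70%.
Via Orbis: 44% × 30% = 13.2%.
Total: 70% + 13.2% = 83.2%.
Rounded: 83.20%.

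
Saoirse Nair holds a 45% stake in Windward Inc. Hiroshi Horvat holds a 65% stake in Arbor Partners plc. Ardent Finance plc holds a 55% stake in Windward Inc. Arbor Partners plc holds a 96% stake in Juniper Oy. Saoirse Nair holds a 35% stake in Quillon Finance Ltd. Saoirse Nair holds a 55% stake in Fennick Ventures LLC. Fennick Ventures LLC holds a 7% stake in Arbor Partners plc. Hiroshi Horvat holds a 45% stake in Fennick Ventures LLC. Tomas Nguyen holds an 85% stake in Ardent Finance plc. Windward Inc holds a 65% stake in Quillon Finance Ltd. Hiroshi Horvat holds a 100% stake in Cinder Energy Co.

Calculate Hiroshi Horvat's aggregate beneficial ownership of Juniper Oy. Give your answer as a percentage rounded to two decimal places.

Hiroshi reaches Juniper along 2 paths.
Via Fennick → Arbor: 45% × 7% × 96% = 3.024%.
Via Arbor: 65% × 96% = 62.4%.
Total: 3.024% + 62.4% = 65.424%.
Rounded: 65.42%.

65.42%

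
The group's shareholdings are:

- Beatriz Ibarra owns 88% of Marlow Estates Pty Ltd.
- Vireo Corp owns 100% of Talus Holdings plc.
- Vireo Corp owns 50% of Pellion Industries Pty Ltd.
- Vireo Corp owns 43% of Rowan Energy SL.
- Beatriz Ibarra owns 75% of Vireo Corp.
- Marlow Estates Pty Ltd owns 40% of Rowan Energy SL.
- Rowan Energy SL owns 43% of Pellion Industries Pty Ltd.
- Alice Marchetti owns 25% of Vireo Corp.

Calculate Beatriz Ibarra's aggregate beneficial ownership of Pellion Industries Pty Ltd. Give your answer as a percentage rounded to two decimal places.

Beatriz reaches Pellion along 3 paths.
Via Marlow → Rowan: 88% × 40% × 43% = 15.136%.
Via Vireo → Rowan: 75% × 43% × 43% = 13.8675%.
Via Vireo: 75% × 50% = 37.5%.
Total: 15.136% + 13.8675% + 37.5% = 66.5035%.
Rounded: 66.50%.

66.50%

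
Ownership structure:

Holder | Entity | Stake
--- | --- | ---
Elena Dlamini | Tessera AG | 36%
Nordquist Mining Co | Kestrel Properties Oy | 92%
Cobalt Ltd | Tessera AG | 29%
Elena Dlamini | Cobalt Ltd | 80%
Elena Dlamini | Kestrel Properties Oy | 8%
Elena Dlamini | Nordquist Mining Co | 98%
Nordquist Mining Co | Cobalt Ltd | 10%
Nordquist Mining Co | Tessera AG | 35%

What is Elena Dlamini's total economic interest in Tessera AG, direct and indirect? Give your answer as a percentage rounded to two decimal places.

96.34%

Elena reaches Tessera along 4 paths.
Via Nordquist → Cobalt: 98% × 10% × 29% = 2.842%.
Via Cobalt: 80% × 29% = 23.2%.
Direct stake: 36% = 36%.
Via Nordquist: 98% × 35% = 34.3%.
Total: 2.842% + 23.2% + 36% + 34.3% = 96.342%.
Rounded: 96.34%.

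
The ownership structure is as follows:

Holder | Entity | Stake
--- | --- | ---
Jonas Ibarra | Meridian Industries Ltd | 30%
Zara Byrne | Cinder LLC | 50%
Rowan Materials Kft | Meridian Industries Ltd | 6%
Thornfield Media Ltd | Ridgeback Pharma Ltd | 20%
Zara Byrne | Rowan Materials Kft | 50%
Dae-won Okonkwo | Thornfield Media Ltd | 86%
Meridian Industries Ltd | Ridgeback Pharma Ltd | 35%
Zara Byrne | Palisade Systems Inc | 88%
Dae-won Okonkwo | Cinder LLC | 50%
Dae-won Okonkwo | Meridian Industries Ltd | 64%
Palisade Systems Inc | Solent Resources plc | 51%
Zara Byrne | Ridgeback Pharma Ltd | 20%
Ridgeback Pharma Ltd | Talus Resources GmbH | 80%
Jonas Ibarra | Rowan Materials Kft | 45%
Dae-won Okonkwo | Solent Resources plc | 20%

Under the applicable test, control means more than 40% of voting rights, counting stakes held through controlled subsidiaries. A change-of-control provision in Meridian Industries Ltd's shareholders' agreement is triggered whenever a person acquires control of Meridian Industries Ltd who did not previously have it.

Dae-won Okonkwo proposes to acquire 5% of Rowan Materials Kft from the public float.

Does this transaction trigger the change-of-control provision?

The purchase changes only Dae-won's holdings, so Dae-won is the only person who could newly come to control Meridian.
Dae-won holds 64% of Meridian, so Dae-won controls Meridian.
So Dae-won already controls Meridian before the transaction.
After the purchase, Dae-won holds 5% of Rowan directly.
Dae-won controlled Meridian already, so this is not a new person acquiring control; every other person's position is unchanged or reduced.
No new person acquires control, so the clause is not triggered.

No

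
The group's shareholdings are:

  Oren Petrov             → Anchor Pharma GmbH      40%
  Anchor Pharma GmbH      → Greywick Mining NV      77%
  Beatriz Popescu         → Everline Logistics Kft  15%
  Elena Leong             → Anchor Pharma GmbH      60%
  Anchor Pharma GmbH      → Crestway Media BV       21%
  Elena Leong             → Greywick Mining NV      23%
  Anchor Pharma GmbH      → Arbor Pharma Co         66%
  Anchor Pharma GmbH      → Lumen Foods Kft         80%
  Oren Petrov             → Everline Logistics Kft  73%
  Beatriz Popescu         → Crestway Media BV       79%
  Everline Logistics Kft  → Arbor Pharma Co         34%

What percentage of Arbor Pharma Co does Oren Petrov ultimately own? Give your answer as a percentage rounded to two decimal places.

Oren reaches Arbor along 2 paths.
Via Everline: 73% × 34% = 24.82%.
Via Anchor: 40% × 66% = 26.4%.
Total: 24.82% + 26.4% = 51.22%.

51.22%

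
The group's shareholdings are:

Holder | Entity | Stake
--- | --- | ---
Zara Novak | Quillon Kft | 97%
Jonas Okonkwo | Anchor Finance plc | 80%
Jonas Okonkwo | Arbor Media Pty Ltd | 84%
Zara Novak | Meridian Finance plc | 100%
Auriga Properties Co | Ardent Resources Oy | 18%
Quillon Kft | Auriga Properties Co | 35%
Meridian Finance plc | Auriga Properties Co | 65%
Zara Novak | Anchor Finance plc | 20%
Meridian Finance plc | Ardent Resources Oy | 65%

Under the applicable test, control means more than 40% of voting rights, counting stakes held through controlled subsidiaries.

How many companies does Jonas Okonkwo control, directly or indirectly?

Jonas holds 80% of Anchor, so Jonas controls Anchor.
Jonas holds 84% of Arbor, so Jonas controls Arbor.
No other company's threshold is met.
Jonas controls 2 companies.

2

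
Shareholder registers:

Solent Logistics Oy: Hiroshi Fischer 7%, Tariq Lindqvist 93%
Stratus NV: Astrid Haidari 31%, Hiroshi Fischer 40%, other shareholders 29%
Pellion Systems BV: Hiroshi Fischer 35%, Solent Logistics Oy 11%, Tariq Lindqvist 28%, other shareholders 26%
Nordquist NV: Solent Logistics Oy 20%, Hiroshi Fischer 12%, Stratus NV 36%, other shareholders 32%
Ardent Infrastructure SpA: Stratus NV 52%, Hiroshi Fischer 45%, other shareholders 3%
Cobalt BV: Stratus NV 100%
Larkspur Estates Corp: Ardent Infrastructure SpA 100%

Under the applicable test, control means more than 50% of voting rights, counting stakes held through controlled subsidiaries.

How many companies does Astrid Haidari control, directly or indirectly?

0

Astrid's largest direct stake is 31% in Stratus, which does not meet the threshold.
Astrid controls 0 companies.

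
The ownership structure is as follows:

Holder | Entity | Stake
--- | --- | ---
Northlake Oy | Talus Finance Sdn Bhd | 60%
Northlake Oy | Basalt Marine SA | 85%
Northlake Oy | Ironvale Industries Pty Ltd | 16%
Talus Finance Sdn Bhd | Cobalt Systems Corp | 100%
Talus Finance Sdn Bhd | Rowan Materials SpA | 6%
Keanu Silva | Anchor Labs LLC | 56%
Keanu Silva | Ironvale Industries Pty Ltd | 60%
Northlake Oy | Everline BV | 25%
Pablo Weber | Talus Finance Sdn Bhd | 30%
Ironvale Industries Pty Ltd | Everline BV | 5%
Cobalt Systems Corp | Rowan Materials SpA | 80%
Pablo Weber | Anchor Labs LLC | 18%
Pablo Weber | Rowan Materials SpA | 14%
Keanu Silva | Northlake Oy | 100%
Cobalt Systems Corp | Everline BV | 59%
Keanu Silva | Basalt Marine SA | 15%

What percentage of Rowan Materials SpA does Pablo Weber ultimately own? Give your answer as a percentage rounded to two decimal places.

39.80%

Pablo reaches Rowan along 3 paths.
Direct stake: 14% = 14%.
Via Talus → Cobalt: 30% × 100% × 80% = 24%.
Via Talus: 30% × 6% = 1.8%.
Total: 14% + 24% + 1.8% = 39.8%.
Rounded: 39.80%.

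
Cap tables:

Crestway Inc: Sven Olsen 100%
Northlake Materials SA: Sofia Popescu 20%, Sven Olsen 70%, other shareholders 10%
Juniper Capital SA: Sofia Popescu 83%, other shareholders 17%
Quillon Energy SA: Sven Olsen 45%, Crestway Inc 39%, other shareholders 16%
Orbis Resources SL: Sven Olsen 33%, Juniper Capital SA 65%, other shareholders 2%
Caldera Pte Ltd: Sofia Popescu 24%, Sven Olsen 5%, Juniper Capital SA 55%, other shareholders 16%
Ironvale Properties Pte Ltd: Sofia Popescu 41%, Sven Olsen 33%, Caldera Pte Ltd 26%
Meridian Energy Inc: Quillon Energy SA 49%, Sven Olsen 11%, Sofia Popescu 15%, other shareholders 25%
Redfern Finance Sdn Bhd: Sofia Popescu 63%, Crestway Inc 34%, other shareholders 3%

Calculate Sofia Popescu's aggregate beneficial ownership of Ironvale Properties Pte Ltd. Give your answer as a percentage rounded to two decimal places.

Sofia reaches Ironvale along 3 paths.
Direct stake: 41% = 41%.
Via Caldera: 24% × 26% = 6.24%.
Via Juniper → Caldera: 83% × 55% × 26% = 11.869%.
Total: 41% + 6.24% + 11.869% = 59.109%.
Rounded: 59.11%.

59.11%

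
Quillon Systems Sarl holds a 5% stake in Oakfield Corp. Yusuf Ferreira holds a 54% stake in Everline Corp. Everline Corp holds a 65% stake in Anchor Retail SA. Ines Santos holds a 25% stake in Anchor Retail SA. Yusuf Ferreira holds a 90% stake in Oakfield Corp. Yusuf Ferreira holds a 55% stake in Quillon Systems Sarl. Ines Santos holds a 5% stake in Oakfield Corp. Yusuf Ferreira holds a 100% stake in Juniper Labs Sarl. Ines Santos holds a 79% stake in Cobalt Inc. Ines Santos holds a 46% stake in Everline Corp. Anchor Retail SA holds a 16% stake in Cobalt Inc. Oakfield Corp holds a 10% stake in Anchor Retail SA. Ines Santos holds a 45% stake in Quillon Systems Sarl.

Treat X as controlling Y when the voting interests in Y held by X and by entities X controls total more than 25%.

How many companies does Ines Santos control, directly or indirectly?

Ines holds 45% of Quillon, so Ines controls Quillon.
Ines holds 46% of Everline, so Ines controls Everline.
Everline and Ines together hold 65% + 25% = 90% of Anchor, so Ines controls Anchor.
Anchor and Ines together hold 16% + 79% = 95% of Cobalt, so Ines controls Cobalt.
No other company's threshold is met.
Ines controls 4 companies.

4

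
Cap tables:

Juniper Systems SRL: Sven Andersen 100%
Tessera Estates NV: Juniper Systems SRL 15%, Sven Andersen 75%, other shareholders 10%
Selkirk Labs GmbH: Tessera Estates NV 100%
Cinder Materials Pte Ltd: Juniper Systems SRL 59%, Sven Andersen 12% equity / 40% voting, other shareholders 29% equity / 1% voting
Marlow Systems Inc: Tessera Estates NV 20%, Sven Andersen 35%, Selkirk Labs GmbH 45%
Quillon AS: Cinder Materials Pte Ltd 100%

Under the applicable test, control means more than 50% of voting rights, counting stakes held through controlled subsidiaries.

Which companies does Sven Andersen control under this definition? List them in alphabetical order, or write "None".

Sven holds 100% of Juniper, so Sven controls Juniper.
Juniper and Sven together hold 15% + 75% = 90% of Tessera, so Sven controls Tessera.
Tessera holds 100% of Selkirk, so Sven controls Selkirk.
Juniper and Sven together hold 59% + 40% = 99% of Cinder, so Sven controls Cinder.
Tessera and Sven and Selkirk together hold 20% + 35% + 45% = 100% of Marlow, so Sven controls Marlow.
Cinder holds 100% of Quillon, so Sven controls Quillon.

Cinder Materials Pte Ltd, Juniper Systems SRL, Marlow Systems Inc, Quillon AS, Selkirk Labs GmbH, Tessera Estates NV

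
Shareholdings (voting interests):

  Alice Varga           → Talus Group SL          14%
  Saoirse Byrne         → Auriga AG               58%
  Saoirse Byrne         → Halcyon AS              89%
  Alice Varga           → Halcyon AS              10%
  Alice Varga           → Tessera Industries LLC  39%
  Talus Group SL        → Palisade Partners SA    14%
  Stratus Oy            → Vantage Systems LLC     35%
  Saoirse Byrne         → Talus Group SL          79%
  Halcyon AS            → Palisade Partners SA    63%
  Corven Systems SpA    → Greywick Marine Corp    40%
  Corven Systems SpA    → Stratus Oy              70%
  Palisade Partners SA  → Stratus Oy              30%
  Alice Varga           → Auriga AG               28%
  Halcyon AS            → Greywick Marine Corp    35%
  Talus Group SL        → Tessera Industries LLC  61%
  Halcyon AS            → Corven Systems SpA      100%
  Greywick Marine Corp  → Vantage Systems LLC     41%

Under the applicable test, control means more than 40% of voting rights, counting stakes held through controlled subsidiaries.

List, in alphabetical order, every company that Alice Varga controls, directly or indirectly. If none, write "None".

None

Alice's largest direct stake is 39% in Tessera, which does not meet the threshold.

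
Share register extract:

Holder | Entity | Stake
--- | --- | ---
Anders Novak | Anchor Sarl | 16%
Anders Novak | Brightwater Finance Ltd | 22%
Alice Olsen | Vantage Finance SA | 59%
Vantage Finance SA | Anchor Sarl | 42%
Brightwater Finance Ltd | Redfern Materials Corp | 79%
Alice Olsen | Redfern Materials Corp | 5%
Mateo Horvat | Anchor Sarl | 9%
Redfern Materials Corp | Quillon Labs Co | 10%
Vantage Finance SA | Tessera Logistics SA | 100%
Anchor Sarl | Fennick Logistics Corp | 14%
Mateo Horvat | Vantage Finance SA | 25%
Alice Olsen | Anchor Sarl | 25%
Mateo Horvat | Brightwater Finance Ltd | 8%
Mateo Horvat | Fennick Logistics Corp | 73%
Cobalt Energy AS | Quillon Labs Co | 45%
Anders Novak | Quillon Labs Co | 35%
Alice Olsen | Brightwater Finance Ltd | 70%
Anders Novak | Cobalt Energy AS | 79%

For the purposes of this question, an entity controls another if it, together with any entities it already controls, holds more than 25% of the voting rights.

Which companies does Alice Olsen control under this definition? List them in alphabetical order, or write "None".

Anchor Sarl, Brightwater Finance Ltd, Redfern Materials Corp, Tessera Logistics SA, Vantage Finance SA

Alice holds 70% of Brightwater, so Alice controls Brightwater.
Alice holds 59% of Vantage, so Alice controls Vantage.
Brightwater and Alice together hold 79% + 5% = 84% of Redfern, so Alice controls Redfern.
Alice and Vantage together hold 25% + 42% = 67% of Anchor, so Alice controls Anchor.
Vantage holds 100% of Tessera, so Alice controls Tessera.
No other company's threshold is met.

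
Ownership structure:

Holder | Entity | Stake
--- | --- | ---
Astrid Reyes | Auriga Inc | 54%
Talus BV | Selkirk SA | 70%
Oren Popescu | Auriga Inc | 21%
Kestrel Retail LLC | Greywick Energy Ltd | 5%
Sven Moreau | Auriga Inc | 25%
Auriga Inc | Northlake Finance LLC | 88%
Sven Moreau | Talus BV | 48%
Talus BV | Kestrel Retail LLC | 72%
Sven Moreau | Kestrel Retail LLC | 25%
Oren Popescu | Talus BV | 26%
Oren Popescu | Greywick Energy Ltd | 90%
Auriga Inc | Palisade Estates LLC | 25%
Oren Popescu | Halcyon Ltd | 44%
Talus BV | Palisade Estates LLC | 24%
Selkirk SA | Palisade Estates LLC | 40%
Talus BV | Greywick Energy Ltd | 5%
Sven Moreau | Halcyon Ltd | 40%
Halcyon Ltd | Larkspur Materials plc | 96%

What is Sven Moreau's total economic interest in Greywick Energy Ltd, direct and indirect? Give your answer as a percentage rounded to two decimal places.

5.38%

Sven reaches Greywick along 3 paths.
Via Talus: 48% × 5% = 2.4%.
Via Kestrel: 25% × 5% = 1.25%.
Via Talus → Kestrel: 48% × 72% × 5% = 1.728%.
Total: 2.4% + 1.25% + 1.728% = 5.378%.
Rounded: 5.38%.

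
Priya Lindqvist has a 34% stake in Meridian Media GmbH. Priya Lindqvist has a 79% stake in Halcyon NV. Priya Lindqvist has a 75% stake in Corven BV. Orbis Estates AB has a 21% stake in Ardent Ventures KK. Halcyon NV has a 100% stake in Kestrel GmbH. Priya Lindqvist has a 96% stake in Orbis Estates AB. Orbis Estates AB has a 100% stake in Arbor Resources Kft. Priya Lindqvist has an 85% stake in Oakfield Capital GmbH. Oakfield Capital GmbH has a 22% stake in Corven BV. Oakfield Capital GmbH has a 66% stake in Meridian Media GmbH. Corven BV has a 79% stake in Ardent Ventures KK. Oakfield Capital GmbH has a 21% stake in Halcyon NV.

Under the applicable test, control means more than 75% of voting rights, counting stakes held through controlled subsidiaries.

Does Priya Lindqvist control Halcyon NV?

Yes

Priya holds 85% of Oakfield, so Priya controls Oakfield.
Oakfield and Priya together hold 21% + 79% = 100% of Halcyon, so Priya controls Halcyon.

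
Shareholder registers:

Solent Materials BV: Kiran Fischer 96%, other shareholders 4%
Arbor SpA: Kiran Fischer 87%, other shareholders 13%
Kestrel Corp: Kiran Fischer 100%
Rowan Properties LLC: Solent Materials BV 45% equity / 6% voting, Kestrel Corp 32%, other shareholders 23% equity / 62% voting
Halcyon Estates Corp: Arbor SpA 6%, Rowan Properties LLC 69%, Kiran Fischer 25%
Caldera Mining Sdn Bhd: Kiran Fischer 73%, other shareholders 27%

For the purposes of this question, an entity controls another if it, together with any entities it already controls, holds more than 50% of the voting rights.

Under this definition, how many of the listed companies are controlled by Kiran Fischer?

Kiran holds 96% of Solent, so Kiran controls Solent.
Kiran holds 87% of Arbor, so Kiran controls Arbor.
Kiran holds 100% of Kestrel, so Kiran controls Kestrel.
Kiran holds 73% of Caldera, so Kiran controls Caldera.
No other company's threshold is met.
Kiran controls 4 companies.

4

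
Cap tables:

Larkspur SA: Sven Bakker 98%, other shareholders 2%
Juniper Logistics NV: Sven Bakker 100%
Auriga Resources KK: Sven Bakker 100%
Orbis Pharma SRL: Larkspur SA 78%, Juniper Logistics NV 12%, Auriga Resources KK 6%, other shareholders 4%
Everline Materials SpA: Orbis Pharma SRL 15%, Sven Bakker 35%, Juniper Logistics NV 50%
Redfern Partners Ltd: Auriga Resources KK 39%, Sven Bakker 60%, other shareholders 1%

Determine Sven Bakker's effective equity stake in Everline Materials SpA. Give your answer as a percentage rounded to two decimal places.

99.17%

Sven reaches Everline along 5 paths.
Via Larkspur → Orbis: 98% × 78% × 15% = 11.466%.
Via Juniper → Orbis: 100% × 12% × 15% = 1.8%.
Via Auriga → Orbis: 100% × 6% × 15% = 0.9%.
Direct stake: 35% = 35%.
Via Juniper: 100% × 50% = 50%.
Total: 11.466% + 1.8% + 0.9% + 35% + 50% = 99.166%.
Rounded: 99.17%.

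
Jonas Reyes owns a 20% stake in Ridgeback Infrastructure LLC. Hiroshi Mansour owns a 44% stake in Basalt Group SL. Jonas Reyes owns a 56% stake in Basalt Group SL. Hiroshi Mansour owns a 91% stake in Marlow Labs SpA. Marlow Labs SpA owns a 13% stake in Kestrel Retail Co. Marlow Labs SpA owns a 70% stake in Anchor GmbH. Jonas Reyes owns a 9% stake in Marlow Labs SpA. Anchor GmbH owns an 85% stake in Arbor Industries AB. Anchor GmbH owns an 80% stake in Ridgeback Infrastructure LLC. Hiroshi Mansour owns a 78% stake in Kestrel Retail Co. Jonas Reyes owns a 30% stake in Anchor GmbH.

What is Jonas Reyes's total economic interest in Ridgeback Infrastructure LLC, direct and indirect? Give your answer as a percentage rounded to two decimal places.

Jonas reaches Ridgeback along 3 paths.
Direct stake: 20% = 20%.
Via Anchor: 30% × 80% = 24%.
Via Marlow → Anchor: 9% × 70% × 80% = 5.04%.
Total: 20% + 24% + 5.04% = 49.04%.

49.04%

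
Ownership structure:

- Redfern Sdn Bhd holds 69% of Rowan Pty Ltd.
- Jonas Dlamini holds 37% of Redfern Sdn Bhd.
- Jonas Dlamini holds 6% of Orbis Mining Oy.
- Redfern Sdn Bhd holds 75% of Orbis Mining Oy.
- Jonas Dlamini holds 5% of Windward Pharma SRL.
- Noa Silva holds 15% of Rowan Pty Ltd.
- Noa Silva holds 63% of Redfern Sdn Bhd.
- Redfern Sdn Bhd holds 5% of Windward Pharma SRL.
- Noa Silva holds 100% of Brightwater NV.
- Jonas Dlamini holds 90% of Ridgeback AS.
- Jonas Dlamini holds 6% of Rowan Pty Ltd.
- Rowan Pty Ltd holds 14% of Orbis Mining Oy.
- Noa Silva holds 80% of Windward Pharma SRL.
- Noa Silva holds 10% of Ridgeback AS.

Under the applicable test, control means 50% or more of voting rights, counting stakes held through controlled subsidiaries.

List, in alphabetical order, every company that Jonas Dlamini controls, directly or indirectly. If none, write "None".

Jonas holds 90% of Ridgeback, so Jonas controls Ridgeback.
No other company's threshold is met.

Ridgeback AS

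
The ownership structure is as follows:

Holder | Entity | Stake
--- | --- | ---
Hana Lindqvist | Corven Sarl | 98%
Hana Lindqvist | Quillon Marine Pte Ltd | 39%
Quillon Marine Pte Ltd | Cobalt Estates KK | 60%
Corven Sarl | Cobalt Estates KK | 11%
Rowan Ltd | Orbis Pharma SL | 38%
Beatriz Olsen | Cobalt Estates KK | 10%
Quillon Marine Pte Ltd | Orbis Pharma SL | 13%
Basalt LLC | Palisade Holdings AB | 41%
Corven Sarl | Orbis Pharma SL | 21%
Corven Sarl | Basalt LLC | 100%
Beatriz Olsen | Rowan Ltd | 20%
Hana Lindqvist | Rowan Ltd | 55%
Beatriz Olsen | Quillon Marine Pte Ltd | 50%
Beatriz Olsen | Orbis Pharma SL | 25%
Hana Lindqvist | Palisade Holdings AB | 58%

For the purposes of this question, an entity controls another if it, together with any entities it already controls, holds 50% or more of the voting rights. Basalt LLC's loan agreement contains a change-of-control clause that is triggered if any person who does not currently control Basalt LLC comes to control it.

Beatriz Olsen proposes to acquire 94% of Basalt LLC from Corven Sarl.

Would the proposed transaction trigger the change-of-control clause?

The purchase adds only to Beatriz's holdings (Corven's stake shrinks), so Beatriz is the only person who could newly come to control Basalt.
Beatriz holds 50% of Quillon, so Beatriz controls Quillon.
Beatriz and Quillon together hold 10% + 60% = 70% of Cobalt, so Beatriz controls Cobalt.
Neither Beatriz nor any entity Beatriz controls holds any voting interest in Basalt.
So before the transaction, Beatriz does not control Basalt.
After the purchase, Beatriz holds 94% of Basalt directly, and Corven's stake falls to 6%.
Beatriz holds 94% of Basalt, so Beatriz controls Basalt.
Beatriz did not control Basalt before and does after, so the clause is triggered.

Yes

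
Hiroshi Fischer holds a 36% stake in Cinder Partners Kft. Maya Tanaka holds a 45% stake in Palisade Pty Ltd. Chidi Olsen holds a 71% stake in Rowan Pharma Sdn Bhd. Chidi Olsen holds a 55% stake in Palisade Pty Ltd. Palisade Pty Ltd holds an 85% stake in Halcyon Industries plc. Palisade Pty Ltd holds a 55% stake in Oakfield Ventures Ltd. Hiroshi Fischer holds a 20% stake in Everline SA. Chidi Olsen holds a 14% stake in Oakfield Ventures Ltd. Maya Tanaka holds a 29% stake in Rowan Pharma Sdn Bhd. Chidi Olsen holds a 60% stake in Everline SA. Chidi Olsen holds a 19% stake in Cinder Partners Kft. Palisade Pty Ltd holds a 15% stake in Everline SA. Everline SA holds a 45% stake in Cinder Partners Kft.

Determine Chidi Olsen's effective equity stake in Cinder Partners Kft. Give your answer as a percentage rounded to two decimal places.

49.71%

Chidi reaches Cinder along 3 paths.
Via Everline: 60% × 45% = 27%.
Via Palisade → Everline: 55% × 15% × 45% = 3.7125%.
Direct stake: 19% = 19%.
Total: 27% + 3.7125% + 19% = 49.7125%.
Rounded: 49.71%.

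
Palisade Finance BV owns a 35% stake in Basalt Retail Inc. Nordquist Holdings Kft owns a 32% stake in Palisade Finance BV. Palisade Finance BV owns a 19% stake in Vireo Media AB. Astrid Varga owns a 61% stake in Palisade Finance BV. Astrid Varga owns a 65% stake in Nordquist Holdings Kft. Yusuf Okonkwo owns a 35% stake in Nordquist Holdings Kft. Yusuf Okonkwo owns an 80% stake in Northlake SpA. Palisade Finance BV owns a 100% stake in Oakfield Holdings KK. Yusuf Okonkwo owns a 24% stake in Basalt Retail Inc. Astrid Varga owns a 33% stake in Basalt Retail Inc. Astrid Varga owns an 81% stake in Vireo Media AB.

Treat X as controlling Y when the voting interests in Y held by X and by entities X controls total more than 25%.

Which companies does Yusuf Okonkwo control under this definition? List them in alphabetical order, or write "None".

Basalt Retail Inc, Nordquist Holdings Kft, Northlake SpA, Oakfield Holdings KK, Palisade Finance BV

Yusuf holds 35% of Nordquist, so Yusuf controls Nordquist.
Nordquist holds 32% of Palisade, so Yusuf controls Palisade.
Yusuf and Palisade together hold 24% + 35% = 59% of Basalt, so Yusuf controls Basalt.
Yusuf holds 80% of Northlake, so Yusuf controls Northlake.
Palisade holds 100% of Oakfield, so Yusuf controls Oakfield.
No other company's threshold is met.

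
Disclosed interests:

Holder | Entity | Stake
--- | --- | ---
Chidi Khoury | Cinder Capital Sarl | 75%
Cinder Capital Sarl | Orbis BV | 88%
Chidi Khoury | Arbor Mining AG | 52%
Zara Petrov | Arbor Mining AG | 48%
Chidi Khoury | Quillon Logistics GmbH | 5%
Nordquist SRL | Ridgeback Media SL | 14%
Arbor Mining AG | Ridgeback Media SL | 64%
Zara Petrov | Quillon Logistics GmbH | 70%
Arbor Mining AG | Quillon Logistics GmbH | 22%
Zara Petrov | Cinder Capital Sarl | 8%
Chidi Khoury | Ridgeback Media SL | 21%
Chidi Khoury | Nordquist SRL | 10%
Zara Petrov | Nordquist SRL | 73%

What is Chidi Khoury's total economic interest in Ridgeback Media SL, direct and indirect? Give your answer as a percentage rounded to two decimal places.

Chidi reaches Ridgeback along 3 paths.
Via Nordquist: 10% × 14% = 1.4%.
Direct stake: 21% = 21%.
Via Arbor: 52% × 64% = 33.28%.
Total: 1.4% + 21% + 33.28% = 55.68%.

55.68%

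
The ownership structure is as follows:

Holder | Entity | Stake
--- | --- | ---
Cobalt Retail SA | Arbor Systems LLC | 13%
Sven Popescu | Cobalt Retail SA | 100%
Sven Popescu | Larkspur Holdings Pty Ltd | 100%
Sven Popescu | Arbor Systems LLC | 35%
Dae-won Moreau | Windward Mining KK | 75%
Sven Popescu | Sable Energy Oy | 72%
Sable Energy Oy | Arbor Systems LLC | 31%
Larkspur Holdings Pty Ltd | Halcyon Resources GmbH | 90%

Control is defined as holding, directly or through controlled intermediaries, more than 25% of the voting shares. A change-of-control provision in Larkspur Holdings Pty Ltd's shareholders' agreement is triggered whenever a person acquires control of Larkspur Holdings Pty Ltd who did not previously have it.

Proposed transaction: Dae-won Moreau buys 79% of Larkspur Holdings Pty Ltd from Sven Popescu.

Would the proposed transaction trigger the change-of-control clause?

Yes

The purchase adds only to Dae-won's holdings (Sven's stake shrinks), so Dae-won is the only person who could newly come to control Larkspur.
Dae-won holds 75% of Windward, so Dae-won controls Windward.
Neither Dae-won nor any entity Dae-won controls holds any voting interest in Larkspur.
So before the transaction, Dae-won does not control Larkspur.
After the purchase, Dae-won holds 79% of Larkspur directly, and Sven's stake falls to 21%.
Dae-won holds 79% of Larkspur, so Dae-won controls Larkspur.
Dae-won did not control Larkspur before and does after, so the clause is triggered.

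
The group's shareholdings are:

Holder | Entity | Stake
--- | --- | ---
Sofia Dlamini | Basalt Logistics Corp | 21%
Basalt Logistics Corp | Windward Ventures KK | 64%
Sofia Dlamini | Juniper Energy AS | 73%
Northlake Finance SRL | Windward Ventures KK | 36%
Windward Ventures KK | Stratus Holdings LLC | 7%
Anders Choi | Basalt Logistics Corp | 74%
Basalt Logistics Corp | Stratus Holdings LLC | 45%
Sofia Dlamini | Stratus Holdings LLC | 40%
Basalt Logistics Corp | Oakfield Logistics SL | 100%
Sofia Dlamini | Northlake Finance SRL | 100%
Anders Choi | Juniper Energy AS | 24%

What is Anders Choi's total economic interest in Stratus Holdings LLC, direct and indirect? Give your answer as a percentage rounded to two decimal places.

36.62%

Anders reaches Stratus along 2 paths.
Via Basalt → Windward: 74% × 64% × 7% = 3.3152%.
Via Basalt: 74% × 45% = 33.3%.
Total: 3.3152% + 33.3% = 36.6152%.
Rounded: 36.62%.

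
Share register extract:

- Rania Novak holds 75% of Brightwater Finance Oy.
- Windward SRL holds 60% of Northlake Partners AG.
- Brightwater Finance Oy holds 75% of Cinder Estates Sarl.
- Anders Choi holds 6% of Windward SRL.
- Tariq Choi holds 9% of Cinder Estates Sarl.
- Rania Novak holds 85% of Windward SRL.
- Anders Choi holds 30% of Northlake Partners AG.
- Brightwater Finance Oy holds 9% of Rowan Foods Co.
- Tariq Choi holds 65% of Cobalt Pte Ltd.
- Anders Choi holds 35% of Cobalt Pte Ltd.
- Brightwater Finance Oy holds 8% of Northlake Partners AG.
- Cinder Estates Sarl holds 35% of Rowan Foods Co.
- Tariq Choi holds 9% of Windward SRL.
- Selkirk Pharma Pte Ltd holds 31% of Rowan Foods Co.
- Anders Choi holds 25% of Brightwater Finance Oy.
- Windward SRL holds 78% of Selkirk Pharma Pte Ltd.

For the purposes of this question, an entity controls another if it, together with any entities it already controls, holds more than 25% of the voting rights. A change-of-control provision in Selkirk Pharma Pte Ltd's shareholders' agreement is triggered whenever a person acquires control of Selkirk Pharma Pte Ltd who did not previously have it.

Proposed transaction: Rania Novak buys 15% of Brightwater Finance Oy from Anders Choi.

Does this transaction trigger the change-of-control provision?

The purchase adds only to Rania's holdings (Anders's stake shrinks), so Rania is the only person who could newly come to control Selkirk.
Rania holds 85% of Windward, so Rania controls Windward.
Windward holds 78% of Selkirk, so Rania controls Selkirk.
So Rania already controls Selkirk before the transaction.
After the purchase, Rania's direct stake in Brightwater rises to 75% + 15% = 90%, and Anders's stake falls to 10%.
Rania controlled Selkirk already, so this is not a new person acquiring control; every other person's position is unchanged or reduced.
No new person acquires control, so the clause is not triggered.

No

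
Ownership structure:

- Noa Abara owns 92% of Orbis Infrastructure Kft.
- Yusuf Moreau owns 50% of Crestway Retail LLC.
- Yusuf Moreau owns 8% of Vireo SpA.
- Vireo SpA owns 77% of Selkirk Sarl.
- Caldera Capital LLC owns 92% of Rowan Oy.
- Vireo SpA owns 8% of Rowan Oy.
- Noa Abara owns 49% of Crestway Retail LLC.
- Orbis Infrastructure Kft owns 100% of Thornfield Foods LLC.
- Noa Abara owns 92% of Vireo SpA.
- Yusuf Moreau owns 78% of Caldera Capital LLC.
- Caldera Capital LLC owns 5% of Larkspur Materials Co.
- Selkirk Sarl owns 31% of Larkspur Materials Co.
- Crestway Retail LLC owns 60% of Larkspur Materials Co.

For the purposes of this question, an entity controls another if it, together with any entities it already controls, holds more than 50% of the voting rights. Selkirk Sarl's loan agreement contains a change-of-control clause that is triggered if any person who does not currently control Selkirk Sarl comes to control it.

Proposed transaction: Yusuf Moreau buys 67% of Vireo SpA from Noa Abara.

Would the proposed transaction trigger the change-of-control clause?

The purchase adds only to Yusuf's holdings (Noa's stake shrinks), so Yusuf is the only person who could newly come to control Selkirk.
Yusuf holds 78% of Caldera, so Yusuf controls Caldera.
Caldera holds 92% of Rowan, so Yusuf controls Rowan.
Neither Yusuf nor any entity Yusuf controls holds any voting interest in Selkirk.
So before the transaction, Yusuf does not control Selkirk.
After the purchase, Yusuf's direct stake in Vireo rises to 8% + 67% = 75%, and Noa's stake falls to 25%.
Yusuf holds 75% of Vireo, so Yusuf controls Vireo.
Vireo holds 77% of Selkirk, so Yusuf controls Selkirk.
Yusuf did not control Selkirk before and does after, so the clause is triggered.

Yes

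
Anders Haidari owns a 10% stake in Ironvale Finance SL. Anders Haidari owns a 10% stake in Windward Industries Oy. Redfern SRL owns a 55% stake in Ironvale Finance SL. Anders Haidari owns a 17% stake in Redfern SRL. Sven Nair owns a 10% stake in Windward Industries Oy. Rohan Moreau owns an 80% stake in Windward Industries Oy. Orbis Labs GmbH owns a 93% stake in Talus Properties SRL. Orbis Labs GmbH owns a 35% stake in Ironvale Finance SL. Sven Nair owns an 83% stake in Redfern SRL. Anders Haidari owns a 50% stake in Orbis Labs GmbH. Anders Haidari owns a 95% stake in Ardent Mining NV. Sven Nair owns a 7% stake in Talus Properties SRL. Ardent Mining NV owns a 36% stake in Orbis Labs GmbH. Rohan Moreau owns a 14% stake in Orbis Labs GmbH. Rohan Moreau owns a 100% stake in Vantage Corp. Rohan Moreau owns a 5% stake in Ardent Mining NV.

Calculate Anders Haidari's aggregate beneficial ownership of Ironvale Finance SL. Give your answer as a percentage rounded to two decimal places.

48.82%

Anders reaches Ironvale along 4 paths.
Direct stake: 10% = 10%.
Via Orbis: 50% × 35% = 17.5%.
Via Ardent → Orbis: 95% × 36% × 35% = 11.97%.
Via Redfern: 17% × 55% = 9.35%.
Total: 10% + 17.5% + 11.97% + 9.35% = 48.82%.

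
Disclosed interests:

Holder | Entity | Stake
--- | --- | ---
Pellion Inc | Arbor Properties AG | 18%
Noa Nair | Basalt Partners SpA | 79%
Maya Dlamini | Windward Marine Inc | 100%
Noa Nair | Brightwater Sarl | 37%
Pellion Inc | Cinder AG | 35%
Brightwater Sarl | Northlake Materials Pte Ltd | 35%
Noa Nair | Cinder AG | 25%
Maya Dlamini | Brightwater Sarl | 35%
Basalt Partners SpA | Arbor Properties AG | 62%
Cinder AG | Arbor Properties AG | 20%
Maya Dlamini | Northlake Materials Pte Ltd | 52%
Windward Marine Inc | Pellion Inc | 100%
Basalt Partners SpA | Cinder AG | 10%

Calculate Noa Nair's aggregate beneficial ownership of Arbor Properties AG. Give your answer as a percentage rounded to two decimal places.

55.56%

Noa reaches Arbor along 3 paths.
Via Basalt: 79% × 62% = 48.98%.
Via Basalt → Cinder: 79% × 10% × 20% = 1.58%.
Via Cinder: 25% × 20% = 5%.
Total: 48.98% + 1.58% + 5% = 55.56%.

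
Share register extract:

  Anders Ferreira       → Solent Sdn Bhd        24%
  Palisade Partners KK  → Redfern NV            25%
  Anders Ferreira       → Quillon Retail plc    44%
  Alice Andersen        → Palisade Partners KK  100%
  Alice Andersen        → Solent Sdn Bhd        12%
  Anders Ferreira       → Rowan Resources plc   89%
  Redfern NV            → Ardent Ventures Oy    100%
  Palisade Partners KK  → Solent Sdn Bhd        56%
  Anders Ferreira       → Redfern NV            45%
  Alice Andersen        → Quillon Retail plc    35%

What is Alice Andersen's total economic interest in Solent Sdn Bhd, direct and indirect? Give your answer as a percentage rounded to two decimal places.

Alice reaches Solent along 2 paths.
Via Palisade: 100% × 56% = 56%.
Direct stake: 12% = 12%.
Total: 56% + 12% = 68%.
Rounded: 68.00%.

68.00%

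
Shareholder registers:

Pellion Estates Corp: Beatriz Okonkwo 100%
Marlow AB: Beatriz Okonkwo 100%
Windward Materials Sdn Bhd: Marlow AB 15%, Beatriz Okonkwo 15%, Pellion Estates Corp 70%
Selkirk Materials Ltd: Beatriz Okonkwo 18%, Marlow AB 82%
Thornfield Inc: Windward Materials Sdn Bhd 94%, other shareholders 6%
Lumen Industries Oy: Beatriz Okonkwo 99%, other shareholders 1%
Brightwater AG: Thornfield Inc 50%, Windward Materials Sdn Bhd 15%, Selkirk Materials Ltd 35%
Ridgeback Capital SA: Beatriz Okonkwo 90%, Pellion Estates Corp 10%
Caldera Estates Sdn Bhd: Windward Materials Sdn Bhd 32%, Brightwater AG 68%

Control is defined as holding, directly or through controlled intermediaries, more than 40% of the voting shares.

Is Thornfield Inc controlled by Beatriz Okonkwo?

Yes

Beatriz holds 100% of Pellion, so Beatriz controls Pellion.
Beatriz holds 100% of Marlow, so Beatriz controls Marlow.
Marlow and Beatriz and Pellion together hold 15% + 15% + 70% = 100% of Windward, so Beatriz controls Windward.
Windward holds 94% of Thornfield, so Beatriz controls Thornfield.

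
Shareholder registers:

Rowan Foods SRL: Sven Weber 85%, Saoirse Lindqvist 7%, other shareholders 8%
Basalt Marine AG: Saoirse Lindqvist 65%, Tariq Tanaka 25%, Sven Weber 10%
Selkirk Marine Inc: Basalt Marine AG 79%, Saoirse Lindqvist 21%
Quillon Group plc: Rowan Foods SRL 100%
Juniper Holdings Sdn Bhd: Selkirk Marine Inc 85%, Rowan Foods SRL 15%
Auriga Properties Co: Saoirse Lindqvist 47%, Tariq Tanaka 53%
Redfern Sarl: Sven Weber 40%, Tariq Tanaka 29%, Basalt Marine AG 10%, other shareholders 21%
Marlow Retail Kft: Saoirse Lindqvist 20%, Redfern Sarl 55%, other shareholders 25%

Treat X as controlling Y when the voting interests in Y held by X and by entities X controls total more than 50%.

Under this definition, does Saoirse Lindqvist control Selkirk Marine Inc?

Yes

Saoirse holds 65% of Basalt, so Saoirse controls Basalt.
Basalt and Saoirse together hold 79% + 21% = 100% of Selkirk, so Saoirse controls Selkirk.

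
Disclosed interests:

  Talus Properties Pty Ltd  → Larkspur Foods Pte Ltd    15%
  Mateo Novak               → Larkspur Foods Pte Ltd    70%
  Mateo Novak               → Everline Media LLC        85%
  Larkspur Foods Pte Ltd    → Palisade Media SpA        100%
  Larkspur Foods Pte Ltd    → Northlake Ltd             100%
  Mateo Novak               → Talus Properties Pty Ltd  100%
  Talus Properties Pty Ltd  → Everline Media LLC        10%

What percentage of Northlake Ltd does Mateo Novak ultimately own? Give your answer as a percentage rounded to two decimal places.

Mateo reaches Northlake along 2 paths.
Via Talus → Larkspur: 100% × 15% × 100% = 15%.
Via Larkspur: 70% × 100% = 70%.
Total: 15% + 70% = 85%.
Rounded: 85.00%.

85.00%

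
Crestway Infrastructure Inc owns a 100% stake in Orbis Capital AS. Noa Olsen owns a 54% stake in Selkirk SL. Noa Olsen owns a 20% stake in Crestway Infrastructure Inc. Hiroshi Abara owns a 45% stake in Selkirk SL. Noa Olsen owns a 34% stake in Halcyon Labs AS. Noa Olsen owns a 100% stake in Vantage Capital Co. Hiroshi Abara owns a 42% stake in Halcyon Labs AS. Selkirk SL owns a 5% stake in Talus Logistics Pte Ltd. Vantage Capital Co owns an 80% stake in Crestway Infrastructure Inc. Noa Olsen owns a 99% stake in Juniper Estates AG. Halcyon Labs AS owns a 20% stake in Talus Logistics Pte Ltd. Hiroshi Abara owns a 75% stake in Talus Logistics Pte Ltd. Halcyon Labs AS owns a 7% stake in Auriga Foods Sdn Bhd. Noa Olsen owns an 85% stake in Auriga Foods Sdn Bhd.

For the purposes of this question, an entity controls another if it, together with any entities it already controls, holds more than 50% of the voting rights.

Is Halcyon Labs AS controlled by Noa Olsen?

No

Noa holds 54% of Selkirk, so Noa controls Selkirk.
Noa holds 100% of Vantage, so Noa controls Vantage.
Vantage and Noa together hold 80% + 20% = 100% of Crestway, so Noa controls Crestway.
Crestway holds 100% of Orbis, so Noa controls Orbis.
Noa holds 85% of Auriga, so Noa controls Auriga.
Noa holds 99% of Juniper, so Noa controls Juniper.
In Halcyon, Noa's side holds only 34%, not > 50%.
So Noa does not control Halcyon.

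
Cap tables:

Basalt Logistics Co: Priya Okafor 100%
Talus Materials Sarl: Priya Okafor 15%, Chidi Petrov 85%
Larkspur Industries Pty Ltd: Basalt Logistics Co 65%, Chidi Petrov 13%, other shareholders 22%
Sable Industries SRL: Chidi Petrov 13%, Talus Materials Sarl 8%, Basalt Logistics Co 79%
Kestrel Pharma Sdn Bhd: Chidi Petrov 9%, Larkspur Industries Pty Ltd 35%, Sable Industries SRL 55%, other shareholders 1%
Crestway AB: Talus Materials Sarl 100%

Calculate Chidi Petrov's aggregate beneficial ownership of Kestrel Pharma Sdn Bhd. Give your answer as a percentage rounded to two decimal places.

24.44%

Chidi reaches Kestrel along 4 paths.
Direct stake: 9% = 9%.
Via Larkspur: 13% × 35% = 4.55%.
Via Sable: 13% × 55% = 7.15%.
Via Talus → Sable: 85% × 8% × 55% = 3.74%.
Total: 9% + 4.55% + 7.15% + 3.74% = 24.44%.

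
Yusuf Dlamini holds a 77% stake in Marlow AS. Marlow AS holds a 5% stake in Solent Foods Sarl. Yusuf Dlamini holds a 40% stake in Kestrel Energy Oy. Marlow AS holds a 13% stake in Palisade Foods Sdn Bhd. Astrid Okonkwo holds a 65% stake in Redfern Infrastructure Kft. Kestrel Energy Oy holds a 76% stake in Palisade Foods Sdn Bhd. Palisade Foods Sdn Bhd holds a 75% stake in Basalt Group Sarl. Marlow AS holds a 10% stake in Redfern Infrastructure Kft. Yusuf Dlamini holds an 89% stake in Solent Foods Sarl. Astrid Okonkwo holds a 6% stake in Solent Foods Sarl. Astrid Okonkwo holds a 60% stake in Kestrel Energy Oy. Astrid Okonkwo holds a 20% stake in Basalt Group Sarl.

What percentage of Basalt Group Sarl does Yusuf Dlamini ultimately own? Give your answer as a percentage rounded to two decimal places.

30.31%

Yusuf reaches Basalt along 2 paths.
Via Kestrel → Palisade: 40% × 76% × 75% = 22.8%.
Via Marlow → Palisade: 77% × 13% × 75% = 7.5075%.
Total: 22.8% + 7.5075% = 30.3075%.
Rounded: 30.31%.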